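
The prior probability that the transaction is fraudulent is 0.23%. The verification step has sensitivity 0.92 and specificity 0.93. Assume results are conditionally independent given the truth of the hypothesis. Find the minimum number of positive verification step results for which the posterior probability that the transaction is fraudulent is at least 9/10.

4

Prior odds = 0.0023/0.9977 = 23/9977.
False-positive rate = 1 − 0.93 = 0.07; likelihood ratio of a positive = 0.92/0.07 = 92/7.
Target posterior odds = 0.9/0.1 = 9.
Require (92/7)ⁿ ≥ 9 ÷ (23/9977) = 89793/23.
(92/7)³ = 778688/343 falls short of 89793/23 but (92/7)⁴ = 71639296/2401 reaches it, so n = 4.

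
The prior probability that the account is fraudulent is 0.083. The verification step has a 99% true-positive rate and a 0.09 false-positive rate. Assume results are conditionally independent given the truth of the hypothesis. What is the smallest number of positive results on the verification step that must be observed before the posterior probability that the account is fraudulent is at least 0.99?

3

Prior odds = 0.083/0.917 = 83/917.
Likelihood ratio of a positive result = 0.99/0.09 = 11.
Target posterior odds = 0.99/0.01 = 99.
Require 11ⁿ ≥ 99 ÷ (83/917) = 90783/83.
11² = 121 falls short of 90783/83 but 11³ = 1331 reaches it, so n = 3.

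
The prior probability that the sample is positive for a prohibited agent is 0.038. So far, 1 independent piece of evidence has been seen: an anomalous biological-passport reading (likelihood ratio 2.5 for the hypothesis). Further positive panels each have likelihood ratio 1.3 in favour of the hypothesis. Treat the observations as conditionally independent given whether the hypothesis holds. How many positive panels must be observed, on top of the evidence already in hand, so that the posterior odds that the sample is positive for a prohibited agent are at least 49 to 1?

Prior odds = 0.038/0.962 = 19/481.
Bayes factor of the evidence already in hand = 2.5.
Odds after that evidence = (19/481) × 2.5 = 95/962.
Target odds = 49.
Need 1.3ⁿ ≥ 49 ÷ (95/962) = 47138/95.
1.3²³ ≈417.539 falls short of 47138/95 but 1.3²⁴ ≈542.801 reaches it, so n = 24.

24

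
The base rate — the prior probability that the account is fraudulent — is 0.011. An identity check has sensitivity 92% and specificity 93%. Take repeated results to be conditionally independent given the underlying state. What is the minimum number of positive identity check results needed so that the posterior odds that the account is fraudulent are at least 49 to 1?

4

Prior odds = 0.011/0.989 = 11/989.
False-positive rate = 1 − 0.93 = 0.07; likelihood ratio of a positive = 0.92/0.07 = 92/7.
Target odds = 49.
Need (11/989) × (92/7)ⁿ ≥ 49, i.e. (92/7)ⁿ ≥ 48461/11.
(92/7)³ = 778688/343 falls short of 48461/11 but (92/7)⁴ = 71639296/2401 reaches it, so n = 4.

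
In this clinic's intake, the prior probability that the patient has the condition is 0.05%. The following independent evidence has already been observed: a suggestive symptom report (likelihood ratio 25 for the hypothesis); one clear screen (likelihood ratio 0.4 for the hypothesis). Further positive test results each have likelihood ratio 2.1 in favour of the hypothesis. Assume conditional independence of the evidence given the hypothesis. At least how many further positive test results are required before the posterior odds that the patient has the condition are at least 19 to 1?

Prior odds = 0.0005/0.9995 = 1/1999.
Combined Bayes factor of the evidence already in hand = 25 × 0.4 = 10.
Odds after that evidence = (1/1999) × 10 = 10/1999.
Target odds = 19.
Need 2.1ⁿ ≥ 19 ÷ (10/1999) = 3798.1.
2.1¹¹ ≈3502.78 falls short of 3798.1 but 2.1¹² ≈7355.83 reaches it, so n = 12.

12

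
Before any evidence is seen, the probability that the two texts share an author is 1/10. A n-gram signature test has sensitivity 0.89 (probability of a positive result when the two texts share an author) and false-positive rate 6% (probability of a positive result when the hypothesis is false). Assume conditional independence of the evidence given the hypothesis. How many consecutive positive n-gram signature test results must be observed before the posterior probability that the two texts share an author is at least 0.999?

Prior odds: 0.1 ÷ 0.9 = 1/9.
Likelihood ratio of a positive result = 0.89/0.06 = 89/6.
Target odds: 0.999 ÷ 0.001 = 999.
Need (1/9) × (89/6)ⁿ ≥ 999, i.e. (89/6)ⁿ ≥ 8991.
(89/6)³ = 704969/216 falls short of 8991 but (89/6)⁴ = 62742241/1296 reaches it, so n = 4.

4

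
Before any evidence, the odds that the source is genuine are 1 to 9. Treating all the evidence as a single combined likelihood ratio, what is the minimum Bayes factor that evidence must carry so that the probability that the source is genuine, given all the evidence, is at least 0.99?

Prior odds = 1/9.
Target odds = 0.99/0.01 = 99.
Required Bayes factor = 99 ÷ (1/9) = 891.

891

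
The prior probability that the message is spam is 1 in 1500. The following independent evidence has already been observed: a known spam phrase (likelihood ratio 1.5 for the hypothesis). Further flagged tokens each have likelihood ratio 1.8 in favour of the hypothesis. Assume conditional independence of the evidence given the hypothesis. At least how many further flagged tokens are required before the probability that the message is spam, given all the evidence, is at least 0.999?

Prior odds = (1/1500)/(1499/1500) = 1/1499.
Bayes factor of the evidence already in hand = 1.5.
Odds after that evidence = (1/1499) × 1.5 = 3/2998.
Target odds = 0.999/0.001 = 999.
Need 1.8ⁿ ≥ 999 ÷ (3/2998) = 998334.
1.8²³ ≈743477 falls short of 998334 but 1.8²⁴ ≈1.33826e+06 reaches it, so n = 24.

24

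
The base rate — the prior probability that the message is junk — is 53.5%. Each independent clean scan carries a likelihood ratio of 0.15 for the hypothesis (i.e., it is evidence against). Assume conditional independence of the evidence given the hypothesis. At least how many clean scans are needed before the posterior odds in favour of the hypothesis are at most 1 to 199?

3

Prior odds = 0.535/0.465 = 107/93.
Likelihood ratio per clean scan = 0.15.
Target odds = 1/199.
Need (107/93) × 0.15ⁿ ≤ 1/199, i.e. 0.15ⁿ ≤ 93/21293.
0.15² = 0.0225 is still above 93/21293 but 0.15³ = 0.003375 is at or below it, so n = 3.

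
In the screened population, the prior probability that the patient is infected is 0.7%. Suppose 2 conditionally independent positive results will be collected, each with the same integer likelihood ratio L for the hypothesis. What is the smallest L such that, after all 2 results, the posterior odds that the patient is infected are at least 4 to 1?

24

Prior odds = 0.007/0.993 = 7/993.
Target odds = 4.
Need L² ≥ 4 ÷ (7/993) = 3972/7.
23² = 529 < 3972/7 ≤ 576 = 24², so L = 24.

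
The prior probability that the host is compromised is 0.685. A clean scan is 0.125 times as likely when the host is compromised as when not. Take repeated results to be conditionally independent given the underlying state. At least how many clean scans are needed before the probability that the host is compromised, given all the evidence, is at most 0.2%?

Prior odds = 0.685/0.315 = 137/63.
Likelihood ratio per clean scan = 0.125.
Target odds: 0.002 ÷ 0.998 = 1/499.
Need (137/63) × 0.125ⁿ ≤ 1/499, i.e. 0.125ⁿ ≤ 63/68363.
0.125³ = 0.001953125 is still above 63/68363 but 0.125⁴ = 1/4096 is at or below it, so n = 4.

4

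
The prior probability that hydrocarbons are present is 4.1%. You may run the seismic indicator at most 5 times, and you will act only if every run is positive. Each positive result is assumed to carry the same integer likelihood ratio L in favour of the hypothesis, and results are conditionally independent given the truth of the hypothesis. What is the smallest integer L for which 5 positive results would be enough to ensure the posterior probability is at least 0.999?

Prior odds = 0.041/0.959 = 41/959.
Target odds = 0.999/0.001 = 999.
Need L⁵ ≥ 999 ÷ (41/959) = 958041/41.
7⁵ = 16807 < 958041/41 ≤ 32768 = 8⁵, so L = 8.

8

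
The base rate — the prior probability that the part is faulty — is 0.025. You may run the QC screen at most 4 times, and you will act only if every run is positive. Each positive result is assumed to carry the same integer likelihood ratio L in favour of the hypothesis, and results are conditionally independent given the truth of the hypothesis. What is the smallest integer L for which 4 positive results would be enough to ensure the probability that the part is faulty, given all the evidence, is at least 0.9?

Prior odds = 0.025/0.975 = 1/39.
Target odds = 0.9/0.1 = 9.
Need L⁴ ≥ 9 ÷ (1/39) = 351.
4⁴ = 256 < 351 ≤ 625 = 5⁴, so L = 5.

5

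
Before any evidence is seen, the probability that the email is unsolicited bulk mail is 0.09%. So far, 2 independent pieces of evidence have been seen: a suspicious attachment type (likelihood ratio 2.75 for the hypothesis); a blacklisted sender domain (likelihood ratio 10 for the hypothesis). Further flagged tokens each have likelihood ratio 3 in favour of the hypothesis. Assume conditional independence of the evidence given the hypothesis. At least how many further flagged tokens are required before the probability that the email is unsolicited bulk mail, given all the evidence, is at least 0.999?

10

Prior odds = 0.0009/0.9991 = 9/9991.
Combined Bayes factor of the evidence already in hand = 2.75 × 10 = 27.5.
Odds after that evidence = (9/9991) × 27.5 = 495/19982.
Target odds = 0.999/0.001 = 999.
Need 3ⁿ ≥ 999 ÷ (495/19982) = 2218002/55.
3⁹ = 19683 falls short of 2218002/55 but 3¹⁰ = 59049 reaches it, so n = 10.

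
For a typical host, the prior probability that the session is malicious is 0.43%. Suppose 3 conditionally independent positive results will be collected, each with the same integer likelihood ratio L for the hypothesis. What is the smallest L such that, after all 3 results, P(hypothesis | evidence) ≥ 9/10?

13

Prior odds = 0.0043/0.9957 = 43/9957.
Target odds = 0.9/0.1 = 9.
Need L³ ≥ 9 ÷ (43/9957) = 89613/43.
12³ = 1728 < 89613/43 ≤ 2197 = 13³, so L = 13.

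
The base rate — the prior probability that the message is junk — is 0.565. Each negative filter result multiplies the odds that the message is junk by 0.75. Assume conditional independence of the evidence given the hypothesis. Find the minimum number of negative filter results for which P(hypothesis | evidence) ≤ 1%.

17

Prior odds = 0.565/0.435 = 113/87.
Likelihood ratio per negative filter result = 0.75.
Target odds: 0.01 ÷ 0.99 = 1/99.
Need (113/87) × 0.75ⁿ ≤ 1/99, i.e. 0.75ⁿ ≤ 29/3729.
0.75¹⁶ ≈0.0100226 is still above 29/3729 but 0.75¹⁷ ≈0.00751695 is at or below it, so n = 17.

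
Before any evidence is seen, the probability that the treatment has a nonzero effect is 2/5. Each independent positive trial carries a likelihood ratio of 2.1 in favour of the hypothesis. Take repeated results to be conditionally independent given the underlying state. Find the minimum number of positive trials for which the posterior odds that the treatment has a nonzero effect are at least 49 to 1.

Prior odds = 0.4/0.6 = 2/3.
Likelihood ratio per positive trial = 2.1.
Target odds = 49.
Need (2/3) × 2.1ⁿ ≥ 49, i.e. 2.1ⁿ ≥ 73.5.
2.1⁵ = 4084101/100000 falls short of 73.5 but 2.1⁶ = 85766121/1000000 reaches it, so n = 6.

6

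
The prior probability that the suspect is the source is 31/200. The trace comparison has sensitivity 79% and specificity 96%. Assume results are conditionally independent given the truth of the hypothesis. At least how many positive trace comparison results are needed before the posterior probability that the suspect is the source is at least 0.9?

2

Prior odds: 0.155 ÷ 0.845 = 31/169.
False-positive rate = 1 − 0.96 = 0.04; likelihood ratio of a positive = 0.79/0.04 = 19.75.
Target odds: 0.9 ÷ 0.1 = 9.
Require 19.75ⁿ ≥ 9 ÷ (31/169) = 1521/31.
19.75¹ = 19.75 falls short of 1521/31 but 19.75² = 390.0625 reaches it, so n = 2.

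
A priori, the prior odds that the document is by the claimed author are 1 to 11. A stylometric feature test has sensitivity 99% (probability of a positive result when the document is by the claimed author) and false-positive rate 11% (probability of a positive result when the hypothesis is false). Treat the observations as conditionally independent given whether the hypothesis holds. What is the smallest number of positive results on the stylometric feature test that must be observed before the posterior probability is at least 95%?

3

Prior odds = 1/11.
Likelihood ratio of a positive result = 0.99/0.11 = 9.
Target posterior odds = 0.95/0.05 = 19.
Need (1/11) × 9ⁿ ≥ 19, i.e. 9ⁿ ≥ 209.
9² = 81 falls short of 209 but 9³ = 729 reaches it, so n = 3.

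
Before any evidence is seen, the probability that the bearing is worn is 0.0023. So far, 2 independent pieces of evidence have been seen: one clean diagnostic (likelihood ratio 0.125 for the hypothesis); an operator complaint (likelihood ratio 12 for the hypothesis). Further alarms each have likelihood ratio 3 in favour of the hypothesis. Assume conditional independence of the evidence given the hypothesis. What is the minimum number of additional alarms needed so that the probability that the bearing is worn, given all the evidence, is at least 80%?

7

Prior odds = 0.0023/0.9977 = 23/9977.
Combined Bayes factor of the evidence already in hand = 0.125 × 12 = 1.5.
Odds after that evidence = (23/9977) × 1.5 = 69/19954.
Target odds = 0.8/0.2 = 4.
Need 3ⁿ ≥ 4 ÷ (69/19954) = 79816/69.
3⁶ = 729 falls short of 79816/69 but 3⁷ = 2187 reaches it, so n = 7.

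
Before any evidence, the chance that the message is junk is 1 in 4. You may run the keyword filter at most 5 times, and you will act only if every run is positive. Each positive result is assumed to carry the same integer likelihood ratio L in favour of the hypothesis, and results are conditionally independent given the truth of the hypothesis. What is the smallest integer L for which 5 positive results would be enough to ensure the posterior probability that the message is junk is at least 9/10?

2

Prior odds = 0.25/0.75 = 1/3.
Target odds = 0.9/0.1 = 9.
Need L⁵ ≥ 9 ÷ (1/3) = 27.
1⁵ = 1 < 27 ≤ 32 = 2⁵, so L = 2.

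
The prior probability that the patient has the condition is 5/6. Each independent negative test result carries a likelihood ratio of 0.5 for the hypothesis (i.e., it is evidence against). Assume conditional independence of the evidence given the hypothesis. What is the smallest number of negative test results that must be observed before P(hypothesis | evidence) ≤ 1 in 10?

6

Prior odds = (5/6)/(1/6) = 5.
Likelihood ratio per negative test result = 0.5.
Target odds: 0.1 ÷ 0.9 = 1/9.
Need 5 × 0.5ⁿ ≤ 1/9, i.e. 0.5ⁿ ≤ 1/45.
0.5⁵ = 0.03125 is still above 1/45 but 0.5⁶ = 0.015625 is at or below it, so n = 6.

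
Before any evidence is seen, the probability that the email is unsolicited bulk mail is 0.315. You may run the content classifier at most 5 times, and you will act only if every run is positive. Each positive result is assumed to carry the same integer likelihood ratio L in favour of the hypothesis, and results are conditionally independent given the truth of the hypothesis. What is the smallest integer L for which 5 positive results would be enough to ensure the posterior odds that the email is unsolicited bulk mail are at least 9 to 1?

2

Prior odds = 0.315/0.685 = 63/137.
Target odds = 9.
Need L⁵ ≥ 9 ÷ (63/137) = 137/7.
1⁵ = 1 < 137/7 ≤ 32 = 2⁵, so L = 2.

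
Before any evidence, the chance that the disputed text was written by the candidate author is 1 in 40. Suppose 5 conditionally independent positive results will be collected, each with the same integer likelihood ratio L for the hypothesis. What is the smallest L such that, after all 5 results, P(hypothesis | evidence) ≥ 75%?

Prior odds = 0.025/0.975 = 1/39.
Target odds = 0.75/0.25 = 3.
Need L⁵ ≥ 3 ÷ (1/39) = 117.
2⁵ = 32 < 117 ≤ 243 = 3⁵, so L = 3.

3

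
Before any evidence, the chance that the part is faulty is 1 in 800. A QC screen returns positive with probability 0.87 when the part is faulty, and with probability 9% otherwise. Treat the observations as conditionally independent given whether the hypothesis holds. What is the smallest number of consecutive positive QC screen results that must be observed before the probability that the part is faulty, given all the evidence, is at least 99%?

Prior odds = 0.00125/0.99875 = 1/799.
Likelihood ratio of a positive result = 0.87/0.09 = 29/3.
Target posterior odds = 0.99/0.01 = 99.
Require (29/3)ⁿ ≥ 99 ÷ (1/799) = 79101.
(29/3)⁴ = 707281/81 falls short of 79101 but (29/3)⁵ = 20511149/243 reaches it, so n = 5.

5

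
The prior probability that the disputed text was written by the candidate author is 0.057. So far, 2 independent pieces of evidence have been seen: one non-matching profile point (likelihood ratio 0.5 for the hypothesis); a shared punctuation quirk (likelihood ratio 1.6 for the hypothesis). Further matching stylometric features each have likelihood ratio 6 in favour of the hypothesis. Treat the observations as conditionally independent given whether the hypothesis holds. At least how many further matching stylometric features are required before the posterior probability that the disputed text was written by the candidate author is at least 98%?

4

Prior odds = 0.057/0.943 = 57/943.
Combined Bayes factor of the evidence already in hand = 0.5 × 1.6 = 0.8.
Odds after that evidence = (57/943) × 0.8 = 228/4715.
Target odds = 0.98/0.02 = 49.
Need 6ⁿ ≥ 49 ÷ (228/4715) = 231035/228.
6³ = 216 falls short of 231035/228 but 6⁴ = 1296 reaches it, so n = 4.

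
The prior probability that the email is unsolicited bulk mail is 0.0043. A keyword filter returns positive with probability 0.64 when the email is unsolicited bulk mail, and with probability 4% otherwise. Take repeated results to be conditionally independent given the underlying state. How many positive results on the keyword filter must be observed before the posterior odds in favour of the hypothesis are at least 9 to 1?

Prior odds = 0.0043/0.9957 = 43/9957.
Likelihood ratio of a positive result = 0.64/0.04 = 16.
Target odds = 9.
Require 16ⁿ ≥ 9 ÷ (43/9957) = 89613/43.
16² = 256 falls short of 89613/43 but 16³ = 4096 reaches it, so n = 3.

3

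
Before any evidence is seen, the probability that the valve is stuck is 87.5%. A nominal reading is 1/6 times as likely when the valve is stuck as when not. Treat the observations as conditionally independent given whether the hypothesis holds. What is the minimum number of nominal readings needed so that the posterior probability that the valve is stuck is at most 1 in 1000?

5

Prior odds = 0.875/0.125 = 7.
Likelihood ratio per nominal reading = 1/6.
Target posterior odds = 0.001/0.999 = 1/999.
Require (1/6)ⁿ ≤ 1/999 ÷ 7 = 1/6993.
(1/6)⁴ = 1/1296 is still above 1/6993 but (1/6)⁵ = 1/7776 is at or below it, so n = 5.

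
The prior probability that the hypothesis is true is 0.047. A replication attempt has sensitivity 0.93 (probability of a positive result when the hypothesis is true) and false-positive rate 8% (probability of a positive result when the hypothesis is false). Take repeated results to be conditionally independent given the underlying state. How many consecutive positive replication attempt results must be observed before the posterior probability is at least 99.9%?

5

Prior odds: 0.047 ÷ 0.953 = 47/953.
Likelihood ratio of a positive result = 0.93/0.08 = 11.625.
Target odds: 0.999 ÷ 0.001 = 999.
Require 11.625ⁿ ≥ 999 ÷ (47/953) = 952047/47.
11.625⁴ = 74805201/4096 falls short of 952047/47 but 11.625⁵ ≈212307 reaches it, so n = 5.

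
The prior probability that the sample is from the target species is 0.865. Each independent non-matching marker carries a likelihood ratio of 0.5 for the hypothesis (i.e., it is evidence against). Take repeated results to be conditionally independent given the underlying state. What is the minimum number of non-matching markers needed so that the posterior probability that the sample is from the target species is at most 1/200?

Prior odds: 0.865 ÷ 0.135 = 173/27.
Likelihood ratio per non-matching marker = 0.5.
Target odds: 0.005 ÷ 0.995 = 1/199.
Require 0.5ⁿ ≤ 1/199 ÷ (173/27) = 27/34427.
0.5¹⁰ = 1/1024 is still above 27/34427 but 0.5¹¹ = 1/2048 is at or below it, so n = 11.

11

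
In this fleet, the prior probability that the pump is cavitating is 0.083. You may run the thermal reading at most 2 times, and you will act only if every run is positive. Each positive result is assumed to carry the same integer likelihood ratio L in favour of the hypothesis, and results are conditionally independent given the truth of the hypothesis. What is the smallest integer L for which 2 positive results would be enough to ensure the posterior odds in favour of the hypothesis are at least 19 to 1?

Prior odds = 0.083/0.917 = 83/917.
Target odds = 19.
Need L² ≥ 19 ÷ (83/917) = 17423/83.
14² = 196 < 17423/83 ≤ 225 = 15², so L = 15.

15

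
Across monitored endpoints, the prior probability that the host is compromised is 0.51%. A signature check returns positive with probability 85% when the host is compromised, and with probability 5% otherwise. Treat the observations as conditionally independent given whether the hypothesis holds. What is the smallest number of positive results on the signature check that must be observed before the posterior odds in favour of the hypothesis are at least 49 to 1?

Prior odds: 0.0051 ÷ 0.9949 = 51/9949.
Likelihood ratio of a positive result = 0.85/0.05 = 17.
Target odds = 49.
Require 17ⁿ ≥ 49 ÷ (51/9949) = 487501/51.
17³ = 4913 falls short of 487501/51 but 17⁴ = 83521 reaches it, so n = 4.

4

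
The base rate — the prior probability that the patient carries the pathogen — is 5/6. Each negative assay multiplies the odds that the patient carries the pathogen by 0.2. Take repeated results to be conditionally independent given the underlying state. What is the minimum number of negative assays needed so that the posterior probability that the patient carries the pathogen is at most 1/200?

5

Prior odds: (5/6) ÷ (1/6) = 5.
Likelihood ratio per negative assay = 0.2.
Target posterior odds = 0.005/0.995 = 1/199.
Require 0.2ⁿ ≤ 1/199 ÷ 5 = 1/995.
0.2⁴ = 0.0016 is still above 1/995 but 0.2⁵ = 0.00032 is at or below it, so n = 5.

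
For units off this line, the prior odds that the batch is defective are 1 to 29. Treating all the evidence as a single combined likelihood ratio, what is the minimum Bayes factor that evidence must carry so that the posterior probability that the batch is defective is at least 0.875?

Prior odds = 1/29.
Target odds = 0.875/0.125 = 7.
Required Bayes factor = 7 ÷ (1/29) = 203.

203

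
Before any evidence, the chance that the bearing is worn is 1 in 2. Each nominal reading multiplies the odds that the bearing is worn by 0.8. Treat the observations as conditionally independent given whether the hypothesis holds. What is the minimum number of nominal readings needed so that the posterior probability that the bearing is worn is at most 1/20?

14

Prior odds = 0.5/0.5 = 1.
Likelihood ratio per nominal reading = 0.8.
Target posterior odds = 0.05/0.95 = 1/19.
Need 1 × 0.8ⁿ ≤ 1/19, i.e. 0.8ⁿ ≤ 1/19.
0.8¹³ ≈0.0549756 is still above 1/19 but 0.8¹⁴ ≈0.0439805 is at or below it, so n = 14.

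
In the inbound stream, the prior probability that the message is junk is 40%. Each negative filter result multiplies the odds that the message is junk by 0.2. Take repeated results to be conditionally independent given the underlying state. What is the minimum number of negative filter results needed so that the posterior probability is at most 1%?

3

Prior odds = 0.4/0.6 = 2/3.
Likelihood ratio per negative filter result = 0.2.
Target odds: 0.01 ÷ 0.99 = 1/99.
Need (2/3) × 0.2ⁿ ≤ 1/99, i.e. 0.2ⁿ ≤ 1/66.
0.2² = 0.04 is still above 1/66 but 0.2³ = 0.008 is at or below it, so n = 3.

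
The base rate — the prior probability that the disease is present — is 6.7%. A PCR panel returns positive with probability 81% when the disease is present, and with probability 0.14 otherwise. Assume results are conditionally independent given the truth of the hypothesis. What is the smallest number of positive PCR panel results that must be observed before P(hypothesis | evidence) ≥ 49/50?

Prior odds = 0.067/0.933 = 67/933.
Likelihood ratio of a positive result = 0.81/0.14 = 81/14.
Target posterior odds = 0.98/0.02 = 49.
Need (67/933) × (81/14)ⁿ ≥ 49, i.e. (81/14)ⁿ ≥ 45717/67.
(81/14)³ = 531441/2744 falls short of 45717/67 but (81/14)⁴ = 43046721/38416 reaches it, so n = 4.

4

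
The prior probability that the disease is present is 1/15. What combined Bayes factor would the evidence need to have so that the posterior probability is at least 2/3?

Prior odds = (1/15)/(14/15) = 1/14.
Target odds = (2/3)/(1/3) = 2.
Required Bayes factor = 2 ÷ (1/14) = 28.

28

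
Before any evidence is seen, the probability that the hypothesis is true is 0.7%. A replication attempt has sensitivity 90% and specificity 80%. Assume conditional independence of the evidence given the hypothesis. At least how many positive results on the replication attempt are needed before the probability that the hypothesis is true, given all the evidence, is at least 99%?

Prior odds = 0.007/0.993 = 7/993.
False-positive rate = 1 − 0.8 = 0.2; likelihood ratio of a positive = 0.9/0.2 = 4.5.
Target posterior odds = 0.99/0.01 = 99.
Require 4.5ⁿ ≥ 99 ÷ (7/993) = 98307/7.
4.5⁶ = 8303.765625 falls short of 98307/7 but 4.5⁷ = 4782969/128 reaches it, so n = 7.

7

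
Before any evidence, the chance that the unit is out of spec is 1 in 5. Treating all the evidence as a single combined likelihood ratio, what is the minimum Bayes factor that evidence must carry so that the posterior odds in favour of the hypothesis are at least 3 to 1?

12

Prior odds = 0.2/0.8 = 0.25.
Target odds = 3.
Required Bayes factor = 3 ÷ 0.25 = 12.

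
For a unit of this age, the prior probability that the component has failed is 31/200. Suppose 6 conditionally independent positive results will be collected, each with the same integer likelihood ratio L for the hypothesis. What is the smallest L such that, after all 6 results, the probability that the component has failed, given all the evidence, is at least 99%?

Prior odds = 0.155/0.845 = 31/169.
Target odds = 0.99/0.01 = 99.
Need L⁶ ≥ 99 ÷ (31/169) = 16731/31.
2⁶ = 64 < 16731/31 ≤ 729 = 3⁶, so L = 3.

3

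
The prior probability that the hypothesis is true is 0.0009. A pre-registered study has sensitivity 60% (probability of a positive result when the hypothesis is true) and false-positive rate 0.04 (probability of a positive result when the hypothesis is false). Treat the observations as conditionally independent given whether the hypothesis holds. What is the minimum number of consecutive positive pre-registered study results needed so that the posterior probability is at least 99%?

Prior odds: 0.0009 ÷ 0.9991 = 9/9991.
Likelihood ratio of a positive result = 0.6/0.04 = 15.
Target odds: 0.99 ÷ 0.01 = 99.
Need (9/9991) × 15ⁿ ≥ 99, i.e. 15ⁿ ≥ 109901.
15⁴ = 50625 falls short of 109901 but 15⁵ = 759375 reaches it, so n = 5.

5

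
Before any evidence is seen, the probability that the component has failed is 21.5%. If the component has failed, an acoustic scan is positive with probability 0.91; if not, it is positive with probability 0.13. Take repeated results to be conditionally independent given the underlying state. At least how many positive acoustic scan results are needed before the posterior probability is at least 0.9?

2

Prior odds: 0.215 ÷ 0.785 = 43/157.
Likelihood ratio of a positive = 0.91/0.13 = 7.
Target posterior odds = 0.9/0.1 = 9.
Need (43/157) × 7ⁿ ≥ 9, i.e. 7ⁿ ≥ 1413/43.
7¹ = 7 falls short of 1413/43 but 7² = 49 reaches it, so n = 2.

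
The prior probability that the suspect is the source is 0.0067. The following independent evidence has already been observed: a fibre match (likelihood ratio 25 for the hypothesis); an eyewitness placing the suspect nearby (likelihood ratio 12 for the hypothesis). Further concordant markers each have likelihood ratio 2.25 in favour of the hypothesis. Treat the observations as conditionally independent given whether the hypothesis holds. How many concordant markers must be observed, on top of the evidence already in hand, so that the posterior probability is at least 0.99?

Prior odds = 0.0067/0.9933 = 67/9933.
Combined Bayes factor of the evidence already in hand = 25 × 12 = 300.
Odds after that evidence = (67/9933) × 300 = 6700/3311.
Target odds = 0.99/0.01 = 99.
Need 2.25ⁿ ≥ 99 ÷ (6700/3311) = 327789/6700.
2.25⁴ = 25.62890625 falls short of 327789/6700 but 2.25⁵ = 59049/1024 reaches it, so n = 5.

5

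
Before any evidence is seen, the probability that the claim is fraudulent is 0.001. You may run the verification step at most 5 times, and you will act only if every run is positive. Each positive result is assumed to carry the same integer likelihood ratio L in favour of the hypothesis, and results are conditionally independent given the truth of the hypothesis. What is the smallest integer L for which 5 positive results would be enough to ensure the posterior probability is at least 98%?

9

Prior odds = 0.001/0.999 = 1/999.
Target odds = 0.98/0.02 = 49.
Need L⁵ ≥ 49 ÷ (1/999) = 48951.
8⁵ = 32768 < 48951 ≤ 59049 = 9⁵, so L = 9.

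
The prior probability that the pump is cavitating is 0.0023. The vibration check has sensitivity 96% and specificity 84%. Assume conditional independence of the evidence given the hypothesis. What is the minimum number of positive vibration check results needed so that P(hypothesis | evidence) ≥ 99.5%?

7

Prior odds: 0.0023 ÷ 0.9977 = 23/9977.
False-positive rate = 1 − 0.84 = 0.16; likelihood ratio of a positive = 0.96/0.16 = 6.
Target posterior odds = 0.995/0.005 = 199.
Require 6ⁿ ≥ 199 ÷ (23/9977) = 1985423/23.
6⁶ = 46656 falls short of 1985423/23 but 6⁷ = 279936 reaches it, so n = 7.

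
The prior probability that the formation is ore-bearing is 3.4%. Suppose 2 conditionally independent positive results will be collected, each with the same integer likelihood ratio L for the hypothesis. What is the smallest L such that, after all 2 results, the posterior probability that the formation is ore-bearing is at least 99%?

54

Prior odds = 0.034/0.966 = 17/483.
Target odds = 0.99/0.01 = 99.
Need L² ≥ 99 ÷ (17/483) = 47817/17.
53² = 2809 < 47817/17 ≤ 2916 = 54², so L = 54.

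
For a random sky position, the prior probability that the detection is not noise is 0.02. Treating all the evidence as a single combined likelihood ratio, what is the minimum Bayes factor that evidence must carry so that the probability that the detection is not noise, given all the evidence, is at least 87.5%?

343

Prior odds = 0.02/0.98 = 1/49.
Target odds = 0.875/0.125 = 7.
Required Bayes factor = 7 ÷ (1/49) = 343.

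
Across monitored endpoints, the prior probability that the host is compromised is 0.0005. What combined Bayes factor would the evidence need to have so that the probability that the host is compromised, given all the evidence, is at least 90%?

17991

Prior odds = 0.0005/0.9995 = 1/1999.
Target odds = 0.9/0.1 = 9.
Required Bayes factor = 9 ÷ (1/1999) = 17991.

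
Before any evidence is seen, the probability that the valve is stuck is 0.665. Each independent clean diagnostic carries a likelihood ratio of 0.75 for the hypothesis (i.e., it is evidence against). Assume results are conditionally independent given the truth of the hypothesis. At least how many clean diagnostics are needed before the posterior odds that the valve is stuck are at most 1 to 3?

7

Prior odds: 0.665 ÷ 0.335 = 133/67.
Likelihood ratio per clean diagnostic = 0.75.
Target odds = 1/3.
Need (133/67) × 0.75ⁿ ≤ 1/3, i.e. 0.75ⁿ ≤ 67/399.
0.75⁶ = 729/4096 is still above 67/399 but 0.75⁷ = 2187/16384 is at or below it, so n = 7.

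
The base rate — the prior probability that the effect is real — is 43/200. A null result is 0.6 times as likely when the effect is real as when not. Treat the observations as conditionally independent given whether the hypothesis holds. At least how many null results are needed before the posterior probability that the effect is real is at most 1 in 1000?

Prior odds: 0.215 ÷ 0.785 = 43/157.
Likelihood ratio per null result = 0.6.
Target odds: 0.001 ÷ 0.999 = 1/999.
Need (43/157) × 0.6ⁿ ≤ 1/999, i.e. 0.6ⁿ ≤ 157/42957.
0.6¹⁰ = 59049/9765625 is still above 157/42957 but 0.6¹¹ = 177147/48828125 is at or below it, so n = 11.

11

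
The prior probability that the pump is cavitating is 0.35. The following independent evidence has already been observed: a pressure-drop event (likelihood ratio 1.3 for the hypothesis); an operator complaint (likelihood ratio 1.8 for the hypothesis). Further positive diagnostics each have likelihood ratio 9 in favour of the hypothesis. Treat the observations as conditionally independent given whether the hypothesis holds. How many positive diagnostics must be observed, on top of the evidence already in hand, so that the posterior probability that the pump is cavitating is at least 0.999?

Prior odds = 0.35/0.65 = 7/13.
Combined Bayes factor of the evidence already in hand = 1.3 × 1.8 = 2.34.
Odds after that evidence = (7/13) × 2.34 = 1.26.
Target odds = 0.999/0.001 = 999.
Need 9ⁿ ≥ 999 ÷ 1.26 = 5550/7.
9³ = 729 falls short of 5550/7 but 9⁴ = 6561 reaches it, so n = 4.

4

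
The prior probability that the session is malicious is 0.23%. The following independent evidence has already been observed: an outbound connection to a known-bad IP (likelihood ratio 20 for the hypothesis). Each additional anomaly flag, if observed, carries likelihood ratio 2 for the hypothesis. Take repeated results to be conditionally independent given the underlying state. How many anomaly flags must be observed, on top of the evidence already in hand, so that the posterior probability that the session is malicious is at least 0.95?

Prior odds = 0.0023/0.9977 = 23/9977.
Bayes factor of the evidence already in hand = 20.
Odds after that evidence = (23/9977) × 20 = 460/9977.
Target odds = 0.95/0.05 = 19.
Need 2ⁿ ≥ 19 ÷ (460/9977) = 189563/460.
2⁸ = 256 falls short of 189563/460 but 2⁹ = 512 reaches it, so n = 9.

9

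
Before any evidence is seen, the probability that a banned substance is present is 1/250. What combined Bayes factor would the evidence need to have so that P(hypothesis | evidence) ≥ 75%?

747

Prior odds = 0.004/0.996 = 1/249.
Target odds = 0.75/0.25 = 3.
Required Bayes factor = 3 ÷ (1/249) = 747.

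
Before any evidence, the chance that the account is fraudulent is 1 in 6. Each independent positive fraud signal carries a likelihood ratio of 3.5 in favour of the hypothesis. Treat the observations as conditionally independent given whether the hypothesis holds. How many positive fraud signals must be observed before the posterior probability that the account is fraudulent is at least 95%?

4

Prior odds: (1/6) ÷ (5/6) = 0.2.
Likelihood ratio per positive fraud signal = 3.5.
Target odds: 0.95 ÷ 0.05 = 19.
Need 0.2 × 3.5ⁿ ≥ 19, i.e. 3.5ⁿ ≥ 95.
3.5³ = 42.875 falls short of 95 but 3.5⁴ = 150.0625 reaches it, so n = 4.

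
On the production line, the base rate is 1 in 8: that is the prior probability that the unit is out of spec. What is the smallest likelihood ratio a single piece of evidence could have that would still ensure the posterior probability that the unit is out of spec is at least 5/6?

35

Prior odds = 0.125/0.875 = 1/7.
Target odds = (5/6)/(1/6) = 5.
Required Bayes factor = 5 ÷ (1/7) = 35.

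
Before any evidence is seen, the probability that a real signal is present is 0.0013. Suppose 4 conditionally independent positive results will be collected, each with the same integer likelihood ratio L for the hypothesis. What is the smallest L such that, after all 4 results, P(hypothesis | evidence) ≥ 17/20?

9

Prior odds = 0.0013/0.9987 = 13/9987.
Target odds = 0.85/0.15 = 17/3.
Need L⁴ ≥ 17/3 ÷ (13/9987) = 56593/13.
8⁴ = 4096 < 56593/13 ≤ 6561 = 9⁴, so L = 9.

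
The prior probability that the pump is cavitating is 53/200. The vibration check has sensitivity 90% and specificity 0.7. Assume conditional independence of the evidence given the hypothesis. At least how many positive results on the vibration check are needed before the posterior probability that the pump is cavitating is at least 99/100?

6

Prior odds: 0.265 ÷ 0.735 = 53/147.
False-positive rate = 1 − 0.7 = 0.3; likelihood ratio of a positive = 0.9/0.3 = 3.
Target odds: 0.99 ÷ 0.01 = 99.
Require 3ⁿ ≥ 99 ÷ (53/147) = 14553/53.
3⁵ = 243 falls short of 14553/53 but 3⁶ = 729 reaches it, so n = 6.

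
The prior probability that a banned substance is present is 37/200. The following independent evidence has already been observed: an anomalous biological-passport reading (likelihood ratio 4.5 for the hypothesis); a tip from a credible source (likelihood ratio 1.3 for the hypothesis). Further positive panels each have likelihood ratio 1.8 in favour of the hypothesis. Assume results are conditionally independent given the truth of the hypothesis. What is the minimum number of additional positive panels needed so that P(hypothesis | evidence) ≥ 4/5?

Prior odds = 0.185/0.815 = 37/163.
Combined Bayes factor of the evidence already in hand = 4.5 × 1.3 = 5.85.
Odds after that evidence = (37/163) × 5.85 = 4329/3260.
Target odds = 0.8/0.2 = 4.
Need 1.8ⁿ ≥ 4 ÷ (4329/3260) = 13040/4329.
1.8¹ = 1.8 falls short of 13040/4329 but 1.8² = 3.24 reaches it, so n = 2.

2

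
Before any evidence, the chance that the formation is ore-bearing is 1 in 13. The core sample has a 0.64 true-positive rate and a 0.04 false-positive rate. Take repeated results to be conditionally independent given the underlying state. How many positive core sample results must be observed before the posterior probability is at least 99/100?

3

Prior odds: (1/13) ÷ (12/13) = 1/12.
Likelihood ratio of a positive result = 0.64/0.04 = 16.
Target odds: 0.99 ÷ 0.01 = 99.
Require 16ⁿ ≥ 99 ÷ (1/12) = 1188.
16² = 256 falls short of 1188 but 16³ = 4096 reaches it, so n = 3.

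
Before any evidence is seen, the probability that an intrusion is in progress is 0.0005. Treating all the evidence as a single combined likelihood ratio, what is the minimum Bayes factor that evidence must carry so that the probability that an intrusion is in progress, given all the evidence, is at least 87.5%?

Prior odds = 0.0005/0.9995 = 1/1999.
Target odds = 0.875/0.125 = 7.
Required Bayes factor = 7 ÷ (1/1999) = 13993.

13993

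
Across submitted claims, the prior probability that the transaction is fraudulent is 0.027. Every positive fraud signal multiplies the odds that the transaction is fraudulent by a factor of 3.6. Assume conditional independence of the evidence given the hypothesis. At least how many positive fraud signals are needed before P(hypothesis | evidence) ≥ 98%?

Prior odds = 0.027/0.973 = 27/973.
Likelihood ratio per positive fraud signal = 3.6.
Target posterior odds = 0.98/0.02 = 49.
Need (27/973) × 3.6ⁿ ≥ 49, i.e. 3.6ⁿ ≥ 47677/27.
3.6⁵ = 604.66176 falls short of 47677/27 but 3.6⁶ = 34012224/15625 reaches it, so n = 6.

6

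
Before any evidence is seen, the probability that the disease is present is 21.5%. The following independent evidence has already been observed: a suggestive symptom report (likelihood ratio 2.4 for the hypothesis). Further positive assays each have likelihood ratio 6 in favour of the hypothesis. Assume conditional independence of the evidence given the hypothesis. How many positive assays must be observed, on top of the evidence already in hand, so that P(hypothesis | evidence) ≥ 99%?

Prior odds = 0.215/0.785 = 43/157.
Bayes factor of the evidence already in hand = 2.4.
Odds after that evidence = (43/157) × 2.4 = 516/785.
Target odds = 0.99/0.01 = 99.
Need 6ⁿ ≥ 99 ÷ (516/785) = 25905/172.
6² = 36 falls short of 25905/172 but 6³ = 216 reaches it, so n = 3.

3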